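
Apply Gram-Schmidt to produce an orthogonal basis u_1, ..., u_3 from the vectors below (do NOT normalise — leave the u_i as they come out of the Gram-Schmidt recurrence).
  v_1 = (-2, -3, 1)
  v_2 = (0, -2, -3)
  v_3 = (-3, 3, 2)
Orthogonal basis:
  u_1 = (-2, -3, 1)
  u_2 = (3/7, -19/14, -45/14)
  u_3 = (-473/173, 258/173, -172/173)

Apply the Gram-Schmidt recurrence
  u_1 = v_1
  u_i = v_i − Σ_{j<i} ((v_i · u_j) / (u_j · u_j)) · u_j.

Step by step this gives:
  u_1 = (-2, -3, 1)
  u_2 = (3/7, -19/14, -45/14)
  u_3 = (-473/173, 258/173, -172/173)

Orthogonality check:
  u_2 · u_1 = 0 (should be 0)
  u_3 · u_1 = 0 (should be 0)
  u_3 · u_2 = 0 (should be 0)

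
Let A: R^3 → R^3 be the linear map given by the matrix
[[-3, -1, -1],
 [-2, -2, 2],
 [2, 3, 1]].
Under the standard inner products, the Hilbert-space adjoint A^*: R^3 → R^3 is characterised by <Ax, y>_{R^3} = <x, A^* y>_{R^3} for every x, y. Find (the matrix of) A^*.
A^* = A^T =
[[-3, -2, 2],
 [-1, -2, 3],
 [-1, 2, 1]]

For real matrices with standard dot products, the defining identity <Ax, y> = <x, A^* y> gives (Ax)^T y = x^T (A^*) y, i.e. x^T A^T y = x^T (A^*) y. Since this holds for all x, y, we must have A^* = A^T. Therefore
A^* =
[[-3, -2, 2],
 [-1, -2, 3],
 [-1, 2, 1]].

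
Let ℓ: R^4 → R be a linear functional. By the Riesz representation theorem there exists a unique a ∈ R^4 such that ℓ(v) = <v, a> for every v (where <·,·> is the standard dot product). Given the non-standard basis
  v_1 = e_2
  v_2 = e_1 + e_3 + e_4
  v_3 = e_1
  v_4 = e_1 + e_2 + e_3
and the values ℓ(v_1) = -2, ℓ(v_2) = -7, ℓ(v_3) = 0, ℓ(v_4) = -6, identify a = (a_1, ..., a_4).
a = (0, -2, -4, -3)

Write a = (a_1, ..., a_4) in the standard basis. For each basis vector v_i, ℓ(v_i) = <v_i, a> is a linear equation in the a_j's. Collect the n equations into a matrix system V a = ℓ, where row i of V is v_i (expressed in the standard basis). Since V is invertible (lower-triangular with 1s on the diagonal, up to permutation), solve by back-substitution:
  V =
[[0, 1, 0, 0],
 [1, 0, 1, 1],
 [1, 0, 0, 0],
 [1, 1, 1, 0]]
  V a = (-2, -7, 0, -6)
Solving gives a = (0, -2, -4, -3).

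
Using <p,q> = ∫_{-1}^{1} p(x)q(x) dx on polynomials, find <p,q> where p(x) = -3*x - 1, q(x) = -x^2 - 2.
<p,q> = 14/3

Expand the product: p(x)·q(x) = 3*x^3 + x^2 + 6*x + 2.
∫_{-1}^{1} of each monomial x^k gives [2/(k+1) if k even, 0 if k odd]. Integrating term-by-term (or equivalently evaluating the antiderivative F(x) = 3*x^4/4 + x^3/3 + 3*x^2 + 2*x at the endpoints):
  F(1) − F(−1) = 73/12 − (17/12) = 14/3.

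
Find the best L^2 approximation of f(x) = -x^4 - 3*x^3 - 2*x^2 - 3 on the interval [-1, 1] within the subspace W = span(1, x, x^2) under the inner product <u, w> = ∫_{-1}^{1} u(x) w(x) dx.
g(x) = -20*x^2/7 - 9*x/5 - 102/35

The best approximation g ∈ W is the orthogonal projection of f onto W. Writing g = a_0 + a_1 x + a_2 x^2, the coefficients solve the normal equations G · a = b where
  G_{ij} = <φ_i, φ_j> and b_i = <f, φ_i>, with φ_0 = 1, φ_1 = x, φ_2 = x^2.
G =
  [2, 0, 2/3]
  [0, 2/3, 0]
  [2/3, 0, 2/5],
b = (-116/15, -6/5, -108/35).
Solving gives a_0 = -102/35, a_1 = -9/5, a_2 = -20/7, so
  g(x) = -20*x^2/7 - 9*x/5 - 102/35.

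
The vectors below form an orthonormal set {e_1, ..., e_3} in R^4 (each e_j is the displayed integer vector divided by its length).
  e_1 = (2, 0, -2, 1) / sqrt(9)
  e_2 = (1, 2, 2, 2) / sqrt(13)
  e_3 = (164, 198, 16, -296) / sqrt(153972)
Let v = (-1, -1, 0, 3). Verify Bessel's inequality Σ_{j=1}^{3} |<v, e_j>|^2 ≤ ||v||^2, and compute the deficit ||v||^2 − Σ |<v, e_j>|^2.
Σ |<v, e_j>|^2 = 3603/329; ||v||^2 = 11; deficit = 16/329

Write each e_j = u_j / sqrt(<u_j, u_j>) where u_j is the displayed integer vector. Then <v, e_j> = <v, u_j> / sqrt(<u_j, u_j>), so |<v, e_j>|^2 = <v, u_j>^2 / <u_j, u_j>.
Coefficients: <v, e_1> = 1/sqrt(9), <v, e_2> = 3/sqrt(13), <v, e_3> = -1250/sqrt(153972).
Square and sum: Σ |<v, e_j>|^2 = 3603/329.
Compute ||v||^2 = v·v = 11.
Deficit = 11 − 3603/329 = 16/329 ≥ 0, confirming Bessel's inequality. (The deficit equals ||v − Σ <v,e_j> e_j||^2, the squared distance from v to span{e_j}.)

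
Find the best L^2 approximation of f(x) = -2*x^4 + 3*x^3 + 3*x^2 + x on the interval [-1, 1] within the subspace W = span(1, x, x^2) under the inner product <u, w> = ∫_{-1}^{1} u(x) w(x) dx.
g(x) = 9*x^2/7 + 14*x/5 + 6/35

The best approximation g ∈ W is the orthogonal projection of f onto W. Writing g = a_0 + a_1 x + a_2 x^2, the coefficients solve the normal equations G · a = b where
  G_{ij} = <φ_i, φ_j> and b_i = <f, φ_i>, with φ_0 = 1, φ_1 = x, φ_2 = x^2.
G =
  [2, 0, 2/3]
  [0, 2/3, 0]
  [2/3, 0, 2/5],
b = (6/5, 28/15, 22/35).
Solving gives a_0 = 6/35, a_1 = 14/5, a_2 = 9/7, so
  g(x) = 9*x^2/7 + 14*x/5 + 6/35.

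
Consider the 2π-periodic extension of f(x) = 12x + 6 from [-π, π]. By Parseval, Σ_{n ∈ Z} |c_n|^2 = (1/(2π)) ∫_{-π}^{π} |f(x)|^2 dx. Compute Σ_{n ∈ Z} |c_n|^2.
Σ |c_n|^2 = 48π^2 + 36

Expand and integrate term by term over [-π, π]:
  ∫ (12x)^2 dx = 144·(2π^3/3); ∫ 2·12·(6)·x dx = 0 (odd integrand); ∫ 6^2 dx = 36·2π.
So (1/(2π)) ∫_{-π}^{π} (12x + 6)^2 dx = 144π^2/3 + 36 = 48π^2 + 36.
Parseval ⇒ Σ |c_n|^2 = 48π^2 + 36.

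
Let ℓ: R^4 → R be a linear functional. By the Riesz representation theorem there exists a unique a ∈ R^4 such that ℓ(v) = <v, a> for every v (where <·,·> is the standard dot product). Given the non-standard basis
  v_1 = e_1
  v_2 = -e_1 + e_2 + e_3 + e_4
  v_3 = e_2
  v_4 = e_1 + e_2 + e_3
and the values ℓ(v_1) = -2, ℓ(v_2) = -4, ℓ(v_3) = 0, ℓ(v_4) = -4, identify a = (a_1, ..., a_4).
a = (-2, 0, -2, -4)

Write a = (a_1, ..., a_4) in the standard basis. For each basis vector v_i, ℓ(v_i) = <v_i, a> is a linear equation in the a_j's. Collect the n equations into a matrix system V a = ℓ, where row i of V is v_i (expressed in the standard basis). Since V is invertible (lower-triangular with 1s on the diagonal, up to permutation), solve by back-substitution:
  V =
[[1, 0, 0, 0],
 [-1, 1, 1, 1],
 [0, 1, 0, 0],
 [1, 1, 1, 0]]
  V a = (-2, -4, 0, -4)
Solving gives a = (-2, 0, -2, -4).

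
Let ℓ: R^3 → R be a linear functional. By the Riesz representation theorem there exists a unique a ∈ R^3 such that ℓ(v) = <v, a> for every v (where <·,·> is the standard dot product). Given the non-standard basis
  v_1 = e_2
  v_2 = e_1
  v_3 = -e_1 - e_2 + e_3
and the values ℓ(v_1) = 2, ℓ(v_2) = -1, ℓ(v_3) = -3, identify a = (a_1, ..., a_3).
a = (-1, 2, -2)

Write a = (a_1, ..., a_3) in the standard basis. For each basis vector v_i, ℓ(v_i) = <v_i, a> is a linear equation in the a_j's. Collect the n equations into a matrix system V a = ℓ, where row i of V is v_i (expressed in the standard basis). Since V is invertible (lower-triangular with 1s on the diagonal, up to permutation), solve by back-substitution:
  V =
[[0, 1, 0],
 [1, 0, 0],
 [-1, -1, 1]]
  V a = (2, -1, -3)
Solving gives a = (-1, 2, -2).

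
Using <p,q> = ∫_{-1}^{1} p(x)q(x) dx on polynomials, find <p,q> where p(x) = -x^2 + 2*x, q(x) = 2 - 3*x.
<p,q> = -16/3

Expand the product: p(x)·q(x) = 3*x^3 - 8*x^2 + 4*x.
∫_{-1}^{1} of each monomial x^k gives [2/(k+1) if k even, 0 if k odd]. Integrating term-by-term (or equivalently evaluating the antiderivative F(x) = 3*x^4/4 - 8*x^3/3 + 2*x^2 at the endpoints):
  F(1) − F(−1) = 1/12 − (65/12) = -16/3.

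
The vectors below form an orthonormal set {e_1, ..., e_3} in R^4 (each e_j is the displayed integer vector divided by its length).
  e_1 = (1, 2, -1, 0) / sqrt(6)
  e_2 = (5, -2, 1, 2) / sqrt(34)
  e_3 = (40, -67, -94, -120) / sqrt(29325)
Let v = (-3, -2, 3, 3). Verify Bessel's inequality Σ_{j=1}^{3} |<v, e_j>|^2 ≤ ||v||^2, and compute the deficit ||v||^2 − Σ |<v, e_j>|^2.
Σ |<v, e_j>|^2 = 17384/575; ||v||^2 = 31; deficit = 441/575

Write each e_j = u_j / sqrt(<u_j, u_j>) where u_j is the displayed integer vector. Then <v, e_j> = <v, u_j> / sqrt(<u_j, u_j>), so |<v, e_j>|^2 = <v, u_j>^2 / <u_j, u_j>.
Coefficients: <v, e_1> = -10/sqrt(6), <v, e_2> = -2/sqrt(34), <v, e_3> = -628/sqrt(29325).
Square and sum: Σ |<v, e_j>|^2 = 17384/575.
Compute ||v||^2 = v·v = 31.
Deficit = 31 − 17384/575 = 441/575 ≥ 0, confirming Bessel's inequality. (The deficit equals ||v − Σ <v,e_j> e_j||^2, the squared distance from v to span{e_j}.)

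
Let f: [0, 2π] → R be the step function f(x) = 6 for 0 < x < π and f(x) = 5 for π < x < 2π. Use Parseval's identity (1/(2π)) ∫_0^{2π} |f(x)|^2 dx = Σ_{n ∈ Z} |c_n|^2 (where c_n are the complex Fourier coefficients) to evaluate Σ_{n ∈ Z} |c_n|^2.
Σ |c_n|^2 = 61/2

Parseval equates the L^2 energy of f (normalised by 1/(2π)) with the ℓ^2 sum of its Fourier coefficients: (1/(2π)) ∫_0^{2π} |f|^2 = Σ |c_n|^2.
Compute the left side: (1/(2π)) [∫_0^π 6^2 dx + ∫_π^{2π} 5^2 dx] = (1/(2π)) · (36π + 25π) = (36 + 25)/2 = 61/2.
So Σ_{n ∈ Z} |c_n|^2 = 61/2.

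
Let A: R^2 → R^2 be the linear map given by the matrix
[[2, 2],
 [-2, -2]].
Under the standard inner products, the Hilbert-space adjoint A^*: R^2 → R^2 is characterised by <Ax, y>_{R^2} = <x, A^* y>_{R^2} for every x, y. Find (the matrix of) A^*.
A^* = A^T =
[[2, -2],
 [2, -2]]

For real matrices with standard dot products, the defining identity <Ax, y> = <x, A^* y> gives (Ax)^T y = x^T (A^*) y, i.e. x^T A^T y = x^T (A^*) y. Since this holds for all x, y, we must have A^* = A^T. Therefore
A^* =
[[2, -2],
 [2, -2]].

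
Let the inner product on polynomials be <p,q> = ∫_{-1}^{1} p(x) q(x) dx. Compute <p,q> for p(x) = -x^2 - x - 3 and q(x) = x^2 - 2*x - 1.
<p,q> = 28/5

Expand the product: p(x)·q(x) = -x^4 + x^3 + 7*x + 3.
∫_{-1}^{1} of each monomial x^k gives [2/(k+1) if k even, 0 if k odd]. Integrating term-by-term (or equivalently evaluating the antiderivative F(x) = -x^5/5 + x^4/4 + 7*x^2/2 + 3*x at the endpoints):
  F(1) − F(−1) = 131/20 − (19/20) = 28/5.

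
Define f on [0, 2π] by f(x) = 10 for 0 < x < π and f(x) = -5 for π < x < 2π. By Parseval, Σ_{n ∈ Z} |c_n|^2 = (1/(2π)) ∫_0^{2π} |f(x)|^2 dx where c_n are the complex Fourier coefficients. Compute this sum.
Σ |c_n|^2 = 125/2

Parseval equates the L^2 energy of f (normalised by 1/(2π)) with the ℓ^2 sum of its Fourier coefficients: (1/(2π)) ∫_0^{2π} |f|^2 = Σ |c_n|^2.
Compute the left side: (1/(2π)) [∫_0^π 10^2 dx + ∫_π^{2π} (-5)^2 dx] = (1/(2π)) · (100π + 25π) = (100 + 25)/2 = 125/2.
So Σ_{n ∈ Z} |c_n|^2 = 125/2.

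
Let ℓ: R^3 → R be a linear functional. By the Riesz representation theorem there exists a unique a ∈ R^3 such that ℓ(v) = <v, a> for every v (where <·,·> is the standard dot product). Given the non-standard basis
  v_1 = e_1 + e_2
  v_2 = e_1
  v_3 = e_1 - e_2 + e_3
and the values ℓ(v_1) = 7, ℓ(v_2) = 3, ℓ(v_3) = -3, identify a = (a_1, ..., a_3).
a = (3, 4, -2)

Write a = (a_1, ..., a_3) in the standard basis. For each basis vector v_i, ℓ(v_i) = <v_i, a> is a linear equation in the a_j's. Collect the n equations into a matrix system V a = ℓ, where row i of V is v_i (expressed in the standard basis). Since V is invertible (lower-triangular with 1s on the diagonal, up to permutation), solve by back-substitution:
  V =
[[1, 1, 0],
 [1, 0, 0],
 [1, -1, 1]]
  V a = (7, 3, -3)
Solving gives a = (3, 4, -2).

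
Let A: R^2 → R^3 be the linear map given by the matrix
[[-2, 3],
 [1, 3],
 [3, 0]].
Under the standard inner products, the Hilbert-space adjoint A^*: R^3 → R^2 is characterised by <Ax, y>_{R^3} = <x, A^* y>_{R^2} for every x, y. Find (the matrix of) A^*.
A^* = A^T =
[[-2, 1, 3],
 [3, 3, 0]]

For real matrices with standard dot products, the defining identity <Ax, y> = <x, A^* y> gives (Ax)^T y = x^T (A^*) y, i.e. x^T A^T y = x^T (A^*) y. Since this holds for all x, y, we must have A^* = A^T. Therefore
A^* =
[[-2, 1, 3],
 [3, 3, 0]].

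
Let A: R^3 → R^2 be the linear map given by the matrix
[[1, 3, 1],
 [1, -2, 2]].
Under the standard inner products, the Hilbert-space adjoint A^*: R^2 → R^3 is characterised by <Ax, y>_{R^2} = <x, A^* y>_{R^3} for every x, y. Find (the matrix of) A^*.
A^* = A^T =
[[1, 1],
 [3, -2],
 [1, 2]]

For real matrices with standard dot products, the defining identity <Ax, y> = <x, A^* y> gives (Ax)^T y = x^T (A^*) y, i.e. x^T A^T y = x^T (A^*) y. Since this holds for all x, y, we must have A^* = A^T. Therefore
A^* =
[[1, 1],
 [3, -2],
 [1, 2]].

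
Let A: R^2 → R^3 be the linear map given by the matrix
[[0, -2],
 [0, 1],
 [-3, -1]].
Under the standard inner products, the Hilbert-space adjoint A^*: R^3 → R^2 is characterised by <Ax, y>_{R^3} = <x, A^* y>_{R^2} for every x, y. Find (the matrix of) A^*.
A^* = A^T =
[[0, 0, -3],
 [-2, 1, -1]]

For real matrices with standard dot products, the defining identity <Ax, y> = <x, A^* y> gives (Ax)^T y = x^T (A^*) y, i.e. x^T A^T y = x^T (A^*) y. Since this holds for all x, y, we must have A^* = A^T. Therefore
A^* =
[[0, 0, -3],
 [-2, 1, -1]].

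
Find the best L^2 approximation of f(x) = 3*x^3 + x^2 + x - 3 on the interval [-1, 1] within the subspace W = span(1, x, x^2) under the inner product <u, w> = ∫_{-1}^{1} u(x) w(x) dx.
g(x) = x^2 + 14*x/5 - 3

The best approximation g ∈ W is the orthogonal projection of f onto W. Writing g = a_0 + a_1 x + a_2 x^2, the coefficients solve the normal equations G · a = b where
  G_{ij} = <φ_i, φ_j> and b_i = <f, φ_i>, with φ_0 = 1, φ_1 = x, φ_2 = x^2.
G =
  [2, 0, 2/3]
  [0, 2/3, 0]
  [2/3, 0, 2/5],
b = (-16/3, 28/15, -8/5).
Solving gives a_0 = -3, a_1 = 14/5, a_2 = 1, so
  g(x) = x^2 + 14*x/5 - 3.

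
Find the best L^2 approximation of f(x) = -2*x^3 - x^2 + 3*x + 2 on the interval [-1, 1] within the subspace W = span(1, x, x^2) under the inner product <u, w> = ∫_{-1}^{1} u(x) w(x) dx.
g(x) = -x^2 + 9*x/5 + 2

The best approximation g ∈ W is the orthogonal projection of f onto W. Writing g = a_0 + a_1 x + a_2 x^2, the coefficients solve the normal equations G · a = b where
  G_{ij} = <φ_i, φ_j> and b_i = <f, φ_i>, with φ_0 = 1, φ_1 = x, φ_2 = x^2.
G =
  [2, 0, 2/3]
  [0, 2/3, 0]
  [2/3, 0, 2/5],
b = (10/3, 6/5, 14/15).
Solving gives a_0 = 2, a_1 = 9/5, a_2 = -1, so
  g(x) = -x^2 + 9*x/5 + 2.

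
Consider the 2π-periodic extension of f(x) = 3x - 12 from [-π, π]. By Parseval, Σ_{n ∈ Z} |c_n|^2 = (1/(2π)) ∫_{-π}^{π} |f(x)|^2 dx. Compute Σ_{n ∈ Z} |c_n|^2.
Σ |c_n|^2 = 3π^2 + 144

Expand and integrate term by term over [-π, π]:
  ∫ (3x)^2 dx = 9·(2π^3/3); ∫ 2·3·(-12)·x dx = 0 (odd integrand); ∫ (-12)^2 dx = 144·2π.
So (1/(2π)) ∫_{-π}^{π} (3x - 12)^2 dx = 9π^2/3 + 144 = 3π^2 + 144.
Parseval ⇒ Σ |c_n|^2 = 3π^2 + 144.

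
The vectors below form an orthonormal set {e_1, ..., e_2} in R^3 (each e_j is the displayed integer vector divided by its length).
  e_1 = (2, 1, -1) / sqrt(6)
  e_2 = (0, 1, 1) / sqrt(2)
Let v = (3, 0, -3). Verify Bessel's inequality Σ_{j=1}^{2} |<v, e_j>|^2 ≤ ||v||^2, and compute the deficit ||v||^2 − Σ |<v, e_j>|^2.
Σ |<v, e_j>|^2 = 18; ||v||^2 = 18; deficit = 0

Write each e_j = u_j / sqrt(<u_j, u_j>) where u_j is the displayed integer vector. Then <v, e_j> = <v, u_j> / sqrt(<u_j, u_j>), so |<v, e_j>|^2 = <v, u_j>^2 / <u_j, u_j>.
Coefficients: <v, e_1> = 9/sqrt(6), <v, e_2> = -3/sqrt(2).
Square and sum: Σ |<v, e_j>|^2 = 18.
Compute ||v||^2 = v·v = 18.
Deficit = 18 − 18 = 0 ≥ 0, confirming Bessel's inequality. (The deficit equals ||v − Σ <v,e_j> e_j||^2, the squared distance from v to span{e_j}.)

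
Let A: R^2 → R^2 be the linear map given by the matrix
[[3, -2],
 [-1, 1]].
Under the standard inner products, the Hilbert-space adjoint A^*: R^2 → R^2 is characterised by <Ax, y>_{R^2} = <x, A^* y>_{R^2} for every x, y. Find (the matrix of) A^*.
A^* = A^T =
[[3, -1],
 [-2, 1]]

For real matrices with standard dot products, the defining identity <Ax, y> = <x, A^* y> gives (Ax)^T y = x^T (A^*) y, i.e. x^T A^T y = x^T (A^*) y. Since this holds for all x, y, we must have A^* = A^T. Therefore
A^* =
[[3, -1],
 [-2, 1]].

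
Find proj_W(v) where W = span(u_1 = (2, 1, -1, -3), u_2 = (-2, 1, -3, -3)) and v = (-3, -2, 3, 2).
proj_W(v) = (-70/33, -38/33, 41/33, 38/11)

Set up U = [u_1 | ... | u_2] ∈ R^(4×2). The projector onto W = col(U) is P = U (U^T U)^(-1) U^T.
Compute U^T U =
  [15, 9]
  [9, 23],
and U^T v = (-17, -11).
Solve U^T U · c = U^T v for the coefficients: c = (-73/66, -1/22). The projection is proj_W(v) = U c.
Check: (v - proj_W(v)) · u_1 = 0  (should be 0).
Check: (v - proj_W(v)) · u_2 = 0  (should be 0).
Result: proj_W(v) = (-70/33, -38/33, 41/33, 38/11).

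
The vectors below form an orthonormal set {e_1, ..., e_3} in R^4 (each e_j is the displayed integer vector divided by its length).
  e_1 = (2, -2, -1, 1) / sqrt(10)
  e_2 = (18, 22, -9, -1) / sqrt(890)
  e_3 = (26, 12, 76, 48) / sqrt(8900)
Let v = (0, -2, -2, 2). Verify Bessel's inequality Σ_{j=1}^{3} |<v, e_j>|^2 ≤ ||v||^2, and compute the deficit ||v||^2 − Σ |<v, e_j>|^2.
Σ |<v, e_j>|^2 = 8; ||v||^2 = 12; deficit = 4

Write each e_j = u_j / sqrt(<u_j, u_j>) where u_j is the displayed integer vector. Then <v, e_j> = <v, u_j> / sqrt(<u_j, u_j>), so |<v, e_j>|^2 = <v, u_j>^2 / <u_j, u_j>.
Coefficients: <v, e_1> = 8/sqrt(10), <v, e_2> = -28/sqrt(890), <v, e_3> = -80/sqrt(8900).
Square and sum: Σ |<v, e_j>|^2 = 8.
Compute ||v||^2 = v·v = 12.
Deficit = 12 − 8 = 4 ≥ 0, confirming Bessel's inequality. (The deficit equals ||v − Σ <v,e_j> e_j||^2, the squared distance from v to span{e_j}.)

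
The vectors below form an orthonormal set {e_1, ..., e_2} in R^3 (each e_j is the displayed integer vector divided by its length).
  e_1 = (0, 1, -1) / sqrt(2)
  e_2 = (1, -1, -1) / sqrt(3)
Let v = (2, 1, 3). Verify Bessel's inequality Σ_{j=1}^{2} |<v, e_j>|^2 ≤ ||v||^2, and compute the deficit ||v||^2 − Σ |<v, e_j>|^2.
Σ |<v, e_j>|^2 = 10/3; ||v||^2 = 14; deficit = 32/3

Write each e_j = u_j / sqrt(<u_j, u_j>) where u_j is the displayed integer vector. Then <v, e_j> = <v, u_j> / sqrt(<u_j, u_j>), so |<v, e_j>|^2 = <v, u_j>^2 / <u_j, u_j>.
Coefficients: <v, e_1> = -2/sqrt(2), <v, e_2> = -2/sqrt(3).
Square and sum: Σ |<v, e_j>|^2 = 10/3.
Compute ||v||^2 = v·v = 14.
Deficit = 14 − 10/3 = 32/3 ≥ 0, confirming Bessel's inequality. (The deficit equals ||v − Σ <v,e_j> e_j||^2, the squared distance from v to span{e_j}.)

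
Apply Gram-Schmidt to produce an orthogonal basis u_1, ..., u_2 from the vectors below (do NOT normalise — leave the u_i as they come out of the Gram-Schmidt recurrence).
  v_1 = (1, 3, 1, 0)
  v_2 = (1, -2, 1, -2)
Orthogonal basis:
  u_1 = (1, 3, 1, 0)
  u_2 = (15/11, -10/11, 15/11, -2)

Apply the Gram-Schmidt recurrence
  u_1 = v_1
  u_i = v_i − Σ_{j<i} ((v_i · u_j) / (u_j · u_j)) · u_j.

Step by step this gives:
  u_1 = (1, 3, 1, 0)
  u_2 = (15/11, -10/11, 15/11, -2)

Orthogonality check:
  u_2 · u_1 = 0 (should be 0)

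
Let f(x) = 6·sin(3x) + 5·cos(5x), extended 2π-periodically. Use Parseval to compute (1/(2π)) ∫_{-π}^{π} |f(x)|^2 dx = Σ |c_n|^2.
Σ |c_n|^2 = 61/2

Expand |f|^2 and use orthogonality of {sin(nx), cos(mx)} on [-π, π]:
  ∫_{-π}^{π} sin(nx)^2 dx = π, ∫ cos(mx)^2 dx = π, and cross terms integrate to 0.
So ∫_{-π}^{π} f(x)^2 dx = 6^2 · π + 5^2 · π = (36 + 25)π.
Divide by 2π: (36 + 25)/2 = 61/2.
By Parseval, this equals Σ |c_n|^2.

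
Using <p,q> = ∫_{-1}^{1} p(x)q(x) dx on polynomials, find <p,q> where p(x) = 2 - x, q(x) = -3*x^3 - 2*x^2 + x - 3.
<p,q> = -212/15

Expand the product: p(x)·q(x) = 3*x^4 - 4*x^3 - 5*x^2 + 5*x - 6.
∫_{-1}^{1} of each monomial x^k gives [2/(k+1) if k even, 0 if k odd]. Integrating term-by-term (or equivalently evaluating the antiderivative F(x) = 3*x^5/5 - x^4 - 5*x^3/3 + 5*x^2/2 - 6*x at the endpoints):
  F(1) − F(−1) = -167/30 − (257/30) = -212/15.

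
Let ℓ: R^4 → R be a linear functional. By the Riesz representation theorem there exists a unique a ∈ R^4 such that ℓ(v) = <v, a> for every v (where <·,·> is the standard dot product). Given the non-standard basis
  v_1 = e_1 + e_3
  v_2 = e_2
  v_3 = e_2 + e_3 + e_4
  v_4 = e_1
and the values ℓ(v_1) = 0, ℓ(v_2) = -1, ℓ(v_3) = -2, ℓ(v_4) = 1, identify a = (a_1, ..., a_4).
a = (1, -1, -1, 0)

Write a = (a_1, ..., a_4) in the standard basis. For each basis vector v_i, ℓ(v_i) = <v_i, a> is a linear equation in the a_j's. Collect the n equations into a matrix system V a = ℓ, where row i of V is v_i (expressed in the standard basis). Since V is invertible (lower-triangular with 1s on the diagonal, up to permutation), solve by back-substitution:
  V =
[[1, 0, 1, 0],
 [0, 1, 0, 0],
 [0, 1, 1, 1],
 [1, 0, 0, 0]]
  V a = (0, -1, -2, 1)
Solving gives a = (1, -1, -1, 0).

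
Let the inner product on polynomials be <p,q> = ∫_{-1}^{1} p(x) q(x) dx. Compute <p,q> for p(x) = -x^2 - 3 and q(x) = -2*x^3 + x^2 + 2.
<p,q> = -236/15

Expand the product: p(x)·q(x) = 2*x^5 - x^4 + 6*x^3 - 5*x^2 - 6.
∫_{-1}^{1} of each monomial x^k gives [2/(k+1) if k even, 0 if k odd]. Integrating term-by-term (or equivalently evaluating the antiderivative F(x) = x^6/3 - x^5/5 + 3*x^4/2 - 5*x^3/3 - 6*x at the endpoints):
  F(1) − F(−1) = -181/30 − (97/10) = -236/15.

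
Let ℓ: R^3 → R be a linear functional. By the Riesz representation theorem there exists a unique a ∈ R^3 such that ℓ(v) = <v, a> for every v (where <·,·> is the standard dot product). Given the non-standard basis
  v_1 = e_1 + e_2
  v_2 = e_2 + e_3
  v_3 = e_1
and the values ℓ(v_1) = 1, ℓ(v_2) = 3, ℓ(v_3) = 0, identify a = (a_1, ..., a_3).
a = (0, 1, 2)

Write a = (a_1, ..., a_3) in the standard basis. For each basis vector v_i, ℓ(v_i) = <v_i, a> is a linear equation in the a_j's. Collect the n equations into a matrix system V a = ℓ, where row i of V is v_i (expressed in the standard basis). Since V is invertible (lower-triangular with 1s on the diagonal, up to permutation), solve by back-substitution:
  V =
[[1, 1, 0],
 [0, 1, 1],
 [1, 0, 0]]
  V a = (1, 3, 0)
Solving gives a = (0, 1, 2).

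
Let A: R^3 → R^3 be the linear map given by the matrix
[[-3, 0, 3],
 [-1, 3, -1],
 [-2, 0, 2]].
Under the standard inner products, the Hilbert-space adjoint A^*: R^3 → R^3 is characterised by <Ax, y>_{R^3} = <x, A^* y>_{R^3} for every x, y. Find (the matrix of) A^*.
A^* = A^T =
[[-3, -1, -2],
 [0, 3, 0],
 [3, -1, 2]]

For real matrices with standard dot products, the defining identity <Ax, y> = <x, A^* y> gives (Ax)^T y = x^T (A^*) y, i.e. x^T A^T y = x^T (A^*) y. Since this holds for all x, y, we must have A^* = A^T. Therefore
A^* =
[[-3, -1, -2],
 [0, 3, 0],
 [3, -1, 2]].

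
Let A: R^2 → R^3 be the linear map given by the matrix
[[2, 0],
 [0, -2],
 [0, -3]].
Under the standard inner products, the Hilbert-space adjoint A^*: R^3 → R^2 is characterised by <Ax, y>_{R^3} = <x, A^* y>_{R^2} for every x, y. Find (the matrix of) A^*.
A^* = A^T =
[[2, 0, 0],
 [0, -2, -3]]

For real matrices with standard dot products, the defining identity <Ax, y> = <x, A^* y> gives (Ax)^T y = x^T (A^*) y, i.e. x^T A^T y = x^T (A^*) y. Since this holds for all x, y, we must have A^* = A^T. Therefore
A^* =
[[2, 0, 0],
 [0, -2, -3]].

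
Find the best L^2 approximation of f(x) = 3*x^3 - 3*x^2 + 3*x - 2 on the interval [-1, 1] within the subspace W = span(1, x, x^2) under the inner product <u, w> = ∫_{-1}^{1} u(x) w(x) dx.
g(x) = -3*x^2 + 24*x/5 - 2

The best approximation g ∈ W is the orthogonal projection of f onto W. Writing g = a_0 + a_1 x + a_2 x^2, the coefficients solve the normal equations G · a = b where
  G_{ij} = <φ_i, φ_j> and b_i = <f, φ_i>, with φ_0 = 1, φ_1 = x, φ_2 = x^2.
G =
  [2, 0, 2/3]
  [0, 2/3, 0]
  [2/3, 0, 2/5],
b = (-6, 16/5, -38/15).
Solving gives a_0 = -2, a_1 = 24/5, a_2 = -3, so
  g(x) = -3*x^2 + 24*x/5 - 2.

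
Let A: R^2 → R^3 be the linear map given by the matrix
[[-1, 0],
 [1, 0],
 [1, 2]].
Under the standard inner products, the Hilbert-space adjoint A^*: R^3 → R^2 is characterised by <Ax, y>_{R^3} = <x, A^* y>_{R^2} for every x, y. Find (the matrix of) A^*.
A^* = A^T =
[[-1, 1, 1],
 [0, 0, 2]]

For real matrices with standard dot products, the defining identity <Ax, y> = <x, A^* y> gives (Ax)^T y = x^T (A^*) y, i.e. x^T A^T y = x^T (A^*) y. Since this holds for all x, y, we must have A^* = A^T. Therefore
A^* =
[[-1, 1, 1],
 [0, 0, 2]].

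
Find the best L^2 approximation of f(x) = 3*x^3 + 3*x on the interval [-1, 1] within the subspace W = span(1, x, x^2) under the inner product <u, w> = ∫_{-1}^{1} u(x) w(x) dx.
g(x) = 24*x/5

The best approximation g ∈ W is the orthogonal projection of f onto W. Writing g = a_0 + a_1 x + a_2 x^2, the coefficients solve the normal equations G · a = b where
  G_{ij} = <φ_i, φ_j> and b_i = <f, φ_i>, with φ_0 = 1, φ_1 = x, φ_2 = x^2.
G =
  [2, 0, 2/3]
  [0, 2/3, 0]
  [2/3, 0, 2/5],
b = (0, 16/5, 0).
Solving gives a_0 = 0, a_1 = 24/5, a_2 = 0, so
  g(x) = 24*x/5.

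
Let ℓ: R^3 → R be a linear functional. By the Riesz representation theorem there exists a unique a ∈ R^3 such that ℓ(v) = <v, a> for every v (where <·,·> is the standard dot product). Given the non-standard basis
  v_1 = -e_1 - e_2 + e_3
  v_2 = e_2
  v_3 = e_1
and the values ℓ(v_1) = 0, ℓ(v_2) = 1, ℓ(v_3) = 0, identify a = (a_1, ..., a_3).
a = (0, 1, 1)

Write a = (a_1, ..., a_3) in the standard basis. For each basis vector v_i, ℓ(v_i) = <v_i, a> is a linear equation in the a_j's. Collect the n equations into a matrix system V a = ℓ, where row i of V is v_i (expressed in the standard basis). Since V is invertible (lower-triangular with 1s on the diagonal, up to permutation), solve by back-substitution:
  V =
[[-1, -1, 1],
 [0, 1, 0],
 [1, 0, 0]]
  V a = (0, 1, 0)
Solving gives a = (0, 1, 1).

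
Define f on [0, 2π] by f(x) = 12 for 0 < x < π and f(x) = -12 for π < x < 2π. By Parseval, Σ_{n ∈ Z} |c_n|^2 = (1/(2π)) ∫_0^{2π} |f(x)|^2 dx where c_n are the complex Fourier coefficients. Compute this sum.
Σ |c_n|^2 = 144

Parseval equates the L^2 energy of f (normalised by 1/(2π)) with the ℓ^2 sum of its Fourier coefficients: (1/(2π)) ∫_0^{2π} |f|^2 = Σ |c_n|^2.
Compute the left side: (1/(2π)) [∫_0^π 12^2 dx + ∫_π^{2π} (-12)^2 dx] = (1/(2π)) · (144π + 144π) = (144 + 144)/2 = 144.
So Σ_{n ∈ Z} |c_n|^2 = 144.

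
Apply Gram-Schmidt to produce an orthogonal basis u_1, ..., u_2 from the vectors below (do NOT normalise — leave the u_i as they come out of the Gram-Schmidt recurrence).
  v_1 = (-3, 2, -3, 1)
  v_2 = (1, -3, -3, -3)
Orthogonal basis:
  u_1 = (-3, 2, -3, 1)
  u_2 = (14/23, -63/23, -78/23, -66/23)

Apply the Gram-Schmidt recurrence
  u_1 = v_1
  u_i = v_i − Σ_{j<i} ((v_i · u_j) / (u_j · u_j)) · u_j.

Step by step this gives:
  u_1 = (-3, 2, -3, 1)
  u_2 = (14/23, -63/23, -78/23, -66/23)

Orthogonality check:
  u_2 · u_1 = 0 (should be 0)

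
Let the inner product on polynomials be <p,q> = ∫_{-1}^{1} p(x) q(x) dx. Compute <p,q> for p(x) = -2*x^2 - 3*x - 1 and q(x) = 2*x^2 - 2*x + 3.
<p,q> = -134/15

Expand the product: p(x)·q(x) = -4*x^4 - 2*x^3 - 2*x^2 - 7*x - 3.
∫_{-1}^{1} of each monomial x^k gives [2/(k+1) if k even, 0 if k odd]. Integrating term-by-term (or equivalently evaluating the antiderivative F(x) = -4*x^5/5 - x^4/2 - 2*x^3/3 - 7*x^2/2 - 3*x at the endpoints):
  F(1) − F(−1) = -127/15 − (7/15) = -134/15.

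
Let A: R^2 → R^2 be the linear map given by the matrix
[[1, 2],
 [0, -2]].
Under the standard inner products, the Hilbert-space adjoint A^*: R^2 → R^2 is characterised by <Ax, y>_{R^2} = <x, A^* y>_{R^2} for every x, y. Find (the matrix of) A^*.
A^* = A^T =
[[1, 0],
 [2, -2]]

For real matrices with standard dot products, the defining identity <Ax, y> = <x, A^* y> gives (Ax)^T y = x^T (A^*) y, i.e. x^T A^T y = x^T (A^*) y. Since this holds for all x, y, we must have A^* = A^T. Therefore
A^* =
[[1, 0],
 [2, -2]].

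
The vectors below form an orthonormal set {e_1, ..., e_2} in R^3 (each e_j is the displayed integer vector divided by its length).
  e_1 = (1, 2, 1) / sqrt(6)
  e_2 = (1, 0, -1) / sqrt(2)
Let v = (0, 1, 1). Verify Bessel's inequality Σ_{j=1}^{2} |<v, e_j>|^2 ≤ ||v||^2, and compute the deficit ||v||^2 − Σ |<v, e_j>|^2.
Σ |<v, e_j>|^2 = 2; ||v||^2 = 2; deficit = 0

Write each e_j = u_j / sqrt(<u_j, u_j>) where u_j is the displayed integer vector. Then <v, e_j> = <v, u_j> / sqrt(<u_j, u_j>), so |<v, e_j>|^2 = <v, u_j>^2 / <u_j, u_j>.
Coefficients: <v, e_1> = 3/sqrt(6), <v, e_2> = -1/sqrt(2).
Square and sum: Σ |<v, e_j>|^2 = 2.
Compute ||v||^2 = v·v = 2.
Deficit = 2 − 2 = 0 ≥ 0, confirming Bessel's inequality. (The deficit equals ||v − Σ <v,e_j> e_j||^2, the squared distance from v to span{e_j}.)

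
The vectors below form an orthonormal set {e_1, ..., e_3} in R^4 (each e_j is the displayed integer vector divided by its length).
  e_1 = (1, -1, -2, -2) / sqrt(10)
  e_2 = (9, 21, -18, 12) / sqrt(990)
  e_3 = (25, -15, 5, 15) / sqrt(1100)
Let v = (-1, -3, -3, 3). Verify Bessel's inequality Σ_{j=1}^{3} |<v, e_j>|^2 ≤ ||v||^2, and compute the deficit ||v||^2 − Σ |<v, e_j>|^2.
Σ |<v, e_j>|^2 = 3; ||v||^2 = 28; deficit = 25

Write each e_j = u_j / sqrt(<u_j, u_j>) where u_j is the displayed integer vector. Then <v, e_j> = <v, u_j> / sqrt(<u_j, u_j>), so |<v, e_j>|^2 = <v, u_j>^2 / <u_j, u_j>.
Coefficients: <v, e_1> = 2/sqrt(10), <v, e_2> = 18/sqrt(990), <v, e_3> = 50/sqrt(1100).
Square and sum: Σ |<v, e_j>|^2 = 3.
Compute ||v||^2 = v·v = 28.
Deficit = 28 − 3 = 25 ≥ 0, confirming Bessel's inequality. (The deficit equals ||v − Σ <v,e_j> e_j||^2, the squared distance from v to span{e_j}.)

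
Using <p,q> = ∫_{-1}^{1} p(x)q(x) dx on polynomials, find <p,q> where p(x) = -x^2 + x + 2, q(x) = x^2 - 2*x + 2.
<p,q> = 94/15

Expand the product: p(x)·q(x) = -x^4 + 3*x^3 - 2*x^2 - 2*x + 4.
∫_{-1}^{1} of each monomial x^k gives [2/(k+1) if k even, 0 if k odd]. Integrating term-by-term (or equivalently evaluating the antiderivative F(x) = -x^5/5 + 3*x^4/4 - 2*x^3/3 - x^2 + 4*x at the endpoints):
  F(1) − F(−1) = 173/60 − (-203/60) = 94/15.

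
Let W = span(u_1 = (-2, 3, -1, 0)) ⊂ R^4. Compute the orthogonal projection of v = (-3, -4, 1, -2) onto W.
proj_W(v) = (1, -3/2, 1/2, 0)

Set up U = [u_1 | ... | u_1] ∈ R^(4×1). The projector onto W = col(U) is P = U (U^T U)^(-1) U^T.
Compute U^T U =
  [14],
and U^T v = (-7).
Solve U^T U · c = U^T v for the coefficients: c = (-1/2). The projection is proj_W(v) = U c.
Check: (v - proj_W(v)) · u_1 = 0  (should be 0).
Result: proj_W(v) = (1, -3/2, 1/2, 0).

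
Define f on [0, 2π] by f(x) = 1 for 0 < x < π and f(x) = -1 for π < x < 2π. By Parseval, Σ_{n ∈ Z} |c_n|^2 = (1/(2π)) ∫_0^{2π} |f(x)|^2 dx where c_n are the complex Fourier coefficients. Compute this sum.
Σ |c_n|^2 = 1

Parseval equates the L^2 energy of f (normalised by 1/(2π)) with the ℓ^2 sum of its Fourier coefficients: (1/(2π)) ∫_0^{2π} |f|^2 = Σ |c_n|^2.
Compute the left side: (1/(2π)) [∫_0^π 1^2 dx + ∫_π^{2π} (-1)^2 dx] = (1/(2π)) · (1π + 1π) = (1 + 1)/2 = 1.
So Σ_{n ∈ Z} |c_n|^2 = 1.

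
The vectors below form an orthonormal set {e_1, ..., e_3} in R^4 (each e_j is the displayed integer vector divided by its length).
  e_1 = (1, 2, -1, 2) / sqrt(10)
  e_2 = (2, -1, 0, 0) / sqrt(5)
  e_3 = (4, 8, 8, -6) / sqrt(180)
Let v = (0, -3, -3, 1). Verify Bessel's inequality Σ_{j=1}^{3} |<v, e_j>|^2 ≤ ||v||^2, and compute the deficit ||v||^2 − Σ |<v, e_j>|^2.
Σ |<v, e_j>|^2 = 181/10; ||v||^2 = 19; deficit = 9/10

Write each e_j = u_j / sqrt(<u_j, u_j>) where u_j is the displayed integer vector. Then <v, e_j> = <v, u_j> / sqrt(<u_j, u_j>), so |<v, e_j>|^2 = <v, u_j>^2 / <u_j, u_j>.
Coefficients: <v, e_1> = -1/sqrt(10), <v, e_2> = 3/sqrt(5), <v, e_3> = -54/sqrt(180).
Square and sum: Σ |<v, e_j>|^2 = 181/10.
Compute ||v||^2 = v·v = 19.
Deficit = 19 − 181/10 = 9/10 ≥ 0, confirming Bessel's inequality. (The deficit equals ||v − Σ <v,e_j> e_j||^2, the squared distance from v to span{e_j}.)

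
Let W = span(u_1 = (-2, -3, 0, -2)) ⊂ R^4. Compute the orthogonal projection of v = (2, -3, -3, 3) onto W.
proj_W(v) = (2/17, 3/17, 0, 2/17)

Set up U = [u_1 | ... | u_1] ∈ R^(4×1). The projector onto W = col(U) is P = U (U^T U)^(-1) U^T.
Compute U^T U =
  [17],
and U^T v = (-1).
Solve U^T U · c = U^T v for the coefficients: c = (-1/17). The projection is proj_W(v) = U c.
Check: (v - proj_W(v)) · u_1 = 0  (should be 0).
Result: proj_W(v) = (2/17, 3/17, 0, 2/17).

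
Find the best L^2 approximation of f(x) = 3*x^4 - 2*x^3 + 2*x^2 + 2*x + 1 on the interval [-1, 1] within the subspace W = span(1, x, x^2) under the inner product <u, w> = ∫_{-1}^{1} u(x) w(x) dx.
g(x) = 32*x^2/7 + 4*x/5 + 26/35

The best approximation g ∈ W is the orthogonal projection of f onto W. Writing g = a_0 + a_1 x + a_2 x^2, the coefficients solve the normal equations G · a = b where
  G_{ij} = <φ_i, φ_j> and b_i = <f, φ_i>, with φ_0 = 1, φ_1 = x, φ_2 = x^2.
G =
  [2, 0, 2/3]
  [0, 2/3, 0]
  [2/3, 0, 2/5],
b = (68/15, 8/15, 244/105).
Solving gives a_0 = 26/35, a_1 = 4/5, a_2 = 32/7, so
  g(x) = 32*x^2/7 + 4*x/5 + 26/35.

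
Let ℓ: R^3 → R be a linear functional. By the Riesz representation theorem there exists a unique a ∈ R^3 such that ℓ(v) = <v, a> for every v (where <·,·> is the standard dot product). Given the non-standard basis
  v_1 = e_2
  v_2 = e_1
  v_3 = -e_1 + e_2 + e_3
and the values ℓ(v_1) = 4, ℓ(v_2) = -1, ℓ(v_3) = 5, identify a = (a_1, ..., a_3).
a = (-1, 4, 0)

Write a = (a_1, ..., a_3) in the standard basis. For each basis vector v_i, ℓ(v_i) = <v_i, a> is a linear equation in the a_j's. Collect the n equations into a matrix system V a = ℓ, where row i of V is v_i (expressed in the standard basis). Since V is invertible (lower-triangular with 1s on the diagonal, up to permutation), solve by back-substitution:
  V =
[[0, 1, 0],
 [1, 0, 0],
 [-1, 1, 1]]
  V a = (4, -1, 5)
Solving gives a = (-1, 4, 0).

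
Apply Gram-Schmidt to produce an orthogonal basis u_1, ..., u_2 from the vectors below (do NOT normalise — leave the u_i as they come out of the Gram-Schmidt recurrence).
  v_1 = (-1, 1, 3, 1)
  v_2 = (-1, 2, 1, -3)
Orthogonal basis:
  u_1 = (-1, 1, 3, 1)
  u_2 = (-3/4, 7/4, 1/4, -13/4)

Apply the Gram-Schmidt recurrence
  u_1 = v_1
  u_i = v_i − Σ_{j<i} ((v_i · u_j) / (u_j · u_j)) · u_j.

Step by step this gives:
  u_1 = (-1, 1, 3, 1)
  u_2 = (-3/4, 7/4, 1/4, -13/4)

Orthogonality check:
  u_2 · u_1 = 0 (should be 0)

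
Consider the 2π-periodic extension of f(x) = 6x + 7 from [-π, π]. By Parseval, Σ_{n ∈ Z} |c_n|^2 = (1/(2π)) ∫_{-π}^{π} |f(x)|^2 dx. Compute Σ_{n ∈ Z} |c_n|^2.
Σ |c_n|^2 = 12π^2 + 49

Expand and integrate term by term over [-π, π]:
  ∫ (6x)^2 dx = 36·(2π^3/3); ∫ 2·6·(7)·x dx = 0 (odd integrand); ∫ 7^2 dx = 49·2π.
So (1/(2π)) ∫_{-π}^{π} (6x + 7)^2 dx = 36π^2/3 + 49 = 12π^2 + 49.
Parseval ⇒ Σ |c_n|^2 = 12π^2 + 49.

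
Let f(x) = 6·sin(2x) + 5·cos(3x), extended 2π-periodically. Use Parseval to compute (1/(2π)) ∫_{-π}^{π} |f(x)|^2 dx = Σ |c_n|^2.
Σ |c_n|^2 = 61/2

Expand |f|^2 and use orthogonality of {sin(nx), cos(mx)} on [-π, π]:
  ∫_{-π}^{π} sin(nx)^2 dx = π, ∫ cos(mx)^2 dx = π, and cross terms integrate to 0.
So ∫_{-π}^{π} f(x)^2 dx = 6^2 · π + 5^2 · π = (36 + 25)π.
Divide by 2π: (36 + 25)/2 = 61/2.
By Parseval, this equals Σ |c_n|^2.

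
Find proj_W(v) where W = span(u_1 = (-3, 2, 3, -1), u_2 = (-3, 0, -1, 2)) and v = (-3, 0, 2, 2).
proj_W(v) = (-113/34, 46/51, 71/102, 44/51)

Set up U = [u_1 | ... | u_2] ∈ R^(4×2). The projector onto W = col(U) is P = U (U^T U)^(-1) U^T.
Compute U^T U =
  [23, 4]
  [4, 14],
and U^T v = (13, 11).
Solve U^T U · c = U^T v for the coefficients: c = (23/51, 67/102). The projection is proj_W(v) = U c.
Check: (v - proj_W(v)) · u_1 = 0  (should be 0).
Check: (v - proj_W(v)) · u_2 = 0  (should be 0).
Result: proj_W(v) = (-113/34, 46/51, 71/102, 44/51).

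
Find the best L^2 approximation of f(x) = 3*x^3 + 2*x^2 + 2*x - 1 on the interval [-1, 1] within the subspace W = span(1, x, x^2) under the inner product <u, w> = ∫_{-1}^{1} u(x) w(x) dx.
g(x) = 2*x^2 + 19*x/5 - 1

The best approximation g ∈ W is the orthogonal projection of f onto W. Writing g = a_0 + a_1 x + a_2 x^2, the coefficients solve the normal equations G · a = b where
  G_{ij} = <φ_i, φ_j> and b_i = <f, φ_i>, with φ_0 = 1, φ_1 = x, φ_2 = x^2.
G =
  [2, 0, 2/3]
  [0, 2/3, 0]
  [2/3, 0, 2/5],
b = (-2/3, 38/15, 2/15).
Solving gives a_0 = -1, a_1 = 19/5, a_2 = 2, so
  g(x) = 2*x^2 + 19*x/5 - 1.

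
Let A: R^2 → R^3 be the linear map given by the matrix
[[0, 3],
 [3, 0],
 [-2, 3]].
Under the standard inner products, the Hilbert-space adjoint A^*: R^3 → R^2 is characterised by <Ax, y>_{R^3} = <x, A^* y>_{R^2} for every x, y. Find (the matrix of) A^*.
A^* = A^T =
[[0, 3, -2],
 [3, 0, 3]]

For real matrices with standard dot products, the defining identity <Ax, y> = <x, A^* y> gives (Ax)^T y = x^T (A^*) y, i.e. x^T A^T y = x^T (A^*) y. Since this holds for all x, y, we must have A^* = A^T. Therefore
A^* =
[[0, 3, -2],
 [3, 0, 3]].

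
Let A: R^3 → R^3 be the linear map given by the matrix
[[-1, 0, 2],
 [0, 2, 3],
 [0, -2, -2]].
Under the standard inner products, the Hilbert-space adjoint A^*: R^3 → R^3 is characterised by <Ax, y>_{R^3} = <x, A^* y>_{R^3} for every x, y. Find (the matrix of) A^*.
A^* = A^T =
[[-1, 0, 0],
 [0, 2, -2],
 [2, 3, -2]]

For real matrices with standard dot products, the defining identity <Ax, y> = <x, A^* y> gives (Ax)^T y = x^T (A^*) y, i.e. x^T A^T y = x^T (A^*) y. Since this holds for all x, y, we must have A^* = A^T. Therefore
A^* =
[[-1, 0, 0],
 [0, 2, -2],
 [2, 3, -2]].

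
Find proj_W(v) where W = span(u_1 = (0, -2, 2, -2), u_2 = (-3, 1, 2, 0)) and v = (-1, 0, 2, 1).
proj_W(v) = (-60/41, 13/41, 47/41, -7/41)

Set up U = [u_1 | ... | u_2] ∈ R^(4×2). The projector onto W = col(U) is P = U (U^T U)^(-1) U^T.
Compute U^T U =
  [12, 2]
  [2, 14],
and U^T v = (2, 7).
Solve U^T U · c = U^T v for the coefficients: c = (7/82, 20/41). The projection is proj_W(v) = U c.
Check: (v - proj_W(v)) · u_1 = 0  (should be 0).
Check: (v - proj_W(v)) · u_2 = 0  (should be 0).
Result: proj_W(v) = (-60/41, 13/41, 47/41, -7/41).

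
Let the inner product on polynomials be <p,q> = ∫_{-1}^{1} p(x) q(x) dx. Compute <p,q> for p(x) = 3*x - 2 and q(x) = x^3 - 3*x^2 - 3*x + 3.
<p,q> = -64/5

Expand the product: p(x)·q(x) = 3*x^4 - 11*x^3 - 3*x^2 + 15*x - 6.
∫_{-1}^{1} of each monomial x^k gives [2/(k+1) if k even, 0 if k odd]. Integrating term-by-term (or equivalently evaluating the antiderivative F(x) = 3*x^5/5 - 11*x^4/4 - x^3 + 15*x^2/2 - 6*x at the endpoints):
  F(1) − F(−1) = -33/20 − (223/20) = -64/5.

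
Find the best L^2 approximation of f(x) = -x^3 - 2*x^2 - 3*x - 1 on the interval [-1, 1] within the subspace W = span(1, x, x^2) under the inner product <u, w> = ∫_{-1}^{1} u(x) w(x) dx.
g(x) = -2*x^2 - 18*x/5 - 1

The best approximation g ∈ W is the orthogonal projection of f onto W. Writing g = a_0 + a_1 x + a_2 x^2, the coefficients solve the normal equations G · a = b where
  G_{ij} = <φ_i, φ_j> and b_i = <f, φ_i>, with φ_0 = 1, φ_1 = x, φ_2 = x^2.
G =
  [2, 0, 2/3]
  [0, 2/3, 0]
  [2/3, 0, 2/5],
b = (-10/3, -12/5, -22/15).
Solving gives a_0 = -1, a_1 = -18/5, a_2 = -2, so
  g(x) = -2*x^2 - 18*x/5 - 1.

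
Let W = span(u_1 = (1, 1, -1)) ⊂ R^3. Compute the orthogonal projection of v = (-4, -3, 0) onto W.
proj_W(v) = (-7/3, -7/3, 7/3)

Set up U = [u_1 | ... | u_1] ∈ R^(3×1). The projector onto W = col(U) is P = U (U^T U)^(-1) U^T.
Compute U^T U =
  [3],
and U^T v = (-7).
Solve U^T U · c = U^T v for the coefficients: c = (-7/3). The projection is proj_W(v) = U c.
Check: (v - proj_W(v)) · u_1 = 0  (should be 0).
Result: proj_W(v) = (-7/3, -7/3, 7/3).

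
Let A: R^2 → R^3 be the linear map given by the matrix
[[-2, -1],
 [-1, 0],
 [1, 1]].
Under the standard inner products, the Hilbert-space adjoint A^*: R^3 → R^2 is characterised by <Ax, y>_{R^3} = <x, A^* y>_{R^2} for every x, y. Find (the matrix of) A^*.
A^* = A^T =
[[-2, -1, 1],
 [-1, 0, 1]]

For real matrices with standard dot products, the defining identity <Ax, y> = <x, A^* y> gives (Ax)^T y = x^T (A^*) y, i.e. x^T A^T y = x^T (A^*) y. Since this holds for all x, y, we must have A^* = A^T. Therefore
A^* =
[[-2, -1, 1],
 [-1, 0, 1]].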